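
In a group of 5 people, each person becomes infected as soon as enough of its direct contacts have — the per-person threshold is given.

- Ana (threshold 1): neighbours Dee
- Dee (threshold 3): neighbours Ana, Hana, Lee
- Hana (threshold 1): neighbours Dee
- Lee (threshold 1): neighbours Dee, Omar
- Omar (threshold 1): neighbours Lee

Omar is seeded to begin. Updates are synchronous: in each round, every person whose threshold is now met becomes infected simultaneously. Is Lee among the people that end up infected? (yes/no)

yes

Round 1 — Omar becomes infected (initial).
Round 2 — checking thresholds:
  Lee: 1 of 2 neighbours ≥ 1, becomes infected.
Round 3 — no new infections; cascade stops.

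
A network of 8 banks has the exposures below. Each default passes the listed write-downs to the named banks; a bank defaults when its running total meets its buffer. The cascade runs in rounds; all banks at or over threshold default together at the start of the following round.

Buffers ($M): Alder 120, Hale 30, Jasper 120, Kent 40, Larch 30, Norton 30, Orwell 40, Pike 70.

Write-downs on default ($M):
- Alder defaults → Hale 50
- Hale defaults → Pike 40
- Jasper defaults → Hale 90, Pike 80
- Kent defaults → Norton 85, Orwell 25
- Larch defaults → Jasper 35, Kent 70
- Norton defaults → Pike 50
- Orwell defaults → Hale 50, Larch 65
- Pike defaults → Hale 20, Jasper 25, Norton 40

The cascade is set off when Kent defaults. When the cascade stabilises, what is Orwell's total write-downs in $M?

Round 1 — Kent defaults (initial).
  Norton: +85 → 85 ≥ 30
  Orwell: +25 → 25 < 40
Round 2 — Norton defaults.
  Pike: +50 → 50 < 70
No further defaults.

25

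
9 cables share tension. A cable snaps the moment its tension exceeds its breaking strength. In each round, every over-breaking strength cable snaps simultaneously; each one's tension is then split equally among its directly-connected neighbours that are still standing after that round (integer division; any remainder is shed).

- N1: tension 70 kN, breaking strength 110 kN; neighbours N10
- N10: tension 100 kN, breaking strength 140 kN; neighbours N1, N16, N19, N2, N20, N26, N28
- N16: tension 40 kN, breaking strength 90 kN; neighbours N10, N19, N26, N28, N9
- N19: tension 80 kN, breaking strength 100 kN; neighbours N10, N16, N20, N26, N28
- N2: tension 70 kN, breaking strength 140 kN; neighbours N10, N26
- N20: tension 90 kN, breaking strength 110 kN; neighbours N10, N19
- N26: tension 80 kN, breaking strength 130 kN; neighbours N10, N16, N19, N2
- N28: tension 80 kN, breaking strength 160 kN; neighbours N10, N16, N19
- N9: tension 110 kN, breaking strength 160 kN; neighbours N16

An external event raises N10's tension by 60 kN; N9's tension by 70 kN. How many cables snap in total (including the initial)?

Round 1 — N10 at 160 > 140; N9 at 180 > 160. N10, N9 snap.
  N10 sheds 160 kN to N1, N16, N19, N2, N20, N26, N28: 22 each (6 lost).
    N1: 70+22 = 92 ≤ 110
    N16: 40+22 = 62 ≤ 90
    N19: 80+22 = 102 > 100
    N2: 70+22 = 92 ≤ 140
    N20: 90+22 = 112 > 110
    N26: 80+22 = 102 ≤ 130
    N28: 80+22 = 102 ≤ 160
  N9 sheds 180 kN to N16: 180 each.
    N16: 62+180 = 242 > 90
Round 2 — N16, N19, N20 snap.
  N16 sheds 242 kN to N26, N28: 121 each.
    N26: 102+121 = 223 > 130
    N28: 102+121 = 223 > 160
  N19 sheds 102 kN to N26, N28: 51 each.
    N26: 223+51 = 274 > 130
    N28: 223+51 = 274 > 160
  N20 sheds 112 kN: no online neighbours, lost.
Round 3 — N26, N28 snap.
  N26 sheds 274 kN to N2: 274 each.
    N2: 92+274 = 366 > 140
  N28 sheds 274 kN: no online neighbours, lost.
Round 4 — N2 snaps.
  N2 sheds 366 kN: no online neighbours, lost.
No further breaks.

8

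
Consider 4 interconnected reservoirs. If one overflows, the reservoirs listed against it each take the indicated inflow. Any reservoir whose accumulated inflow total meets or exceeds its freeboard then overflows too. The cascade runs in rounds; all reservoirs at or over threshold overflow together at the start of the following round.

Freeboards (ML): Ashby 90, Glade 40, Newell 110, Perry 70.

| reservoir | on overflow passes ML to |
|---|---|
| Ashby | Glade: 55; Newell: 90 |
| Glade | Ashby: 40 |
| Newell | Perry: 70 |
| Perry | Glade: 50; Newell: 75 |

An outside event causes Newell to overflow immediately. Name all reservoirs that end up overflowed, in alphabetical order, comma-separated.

Glade, Newell, Perry

Round 1 — Newell overflows (initial).
  Perry: +70 → 70 ≥ 70
Round 2 — Perry overflows.
  Glade: +50 → 50 ≥ 40
Round 3 — Glade overflows.
  Ashby: +40 → 40 < 90
No further overflows.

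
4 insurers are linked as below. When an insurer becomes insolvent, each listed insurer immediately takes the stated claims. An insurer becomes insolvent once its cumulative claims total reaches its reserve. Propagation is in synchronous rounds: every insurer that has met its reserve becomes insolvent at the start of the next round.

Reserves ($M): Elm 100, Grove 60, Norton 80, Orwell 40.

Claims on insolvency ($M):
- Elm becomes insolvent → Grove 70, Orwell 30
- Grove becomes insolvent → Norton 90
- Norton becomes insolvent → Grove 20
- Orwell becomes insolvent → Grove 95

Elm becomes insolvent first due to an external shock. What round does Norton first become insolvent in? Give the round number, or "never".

Round 1 — Elm becomes insolvent (initial).
  Grove: +70 → 70 ≥ 60
  Orwell: +30 → 30 < 40
Round 2 — Grove becomes insolvent.
  Norton: +90 → 90 ≥ 80
Round 3 — Norton becomes insolvent.
No further insolvencies.

3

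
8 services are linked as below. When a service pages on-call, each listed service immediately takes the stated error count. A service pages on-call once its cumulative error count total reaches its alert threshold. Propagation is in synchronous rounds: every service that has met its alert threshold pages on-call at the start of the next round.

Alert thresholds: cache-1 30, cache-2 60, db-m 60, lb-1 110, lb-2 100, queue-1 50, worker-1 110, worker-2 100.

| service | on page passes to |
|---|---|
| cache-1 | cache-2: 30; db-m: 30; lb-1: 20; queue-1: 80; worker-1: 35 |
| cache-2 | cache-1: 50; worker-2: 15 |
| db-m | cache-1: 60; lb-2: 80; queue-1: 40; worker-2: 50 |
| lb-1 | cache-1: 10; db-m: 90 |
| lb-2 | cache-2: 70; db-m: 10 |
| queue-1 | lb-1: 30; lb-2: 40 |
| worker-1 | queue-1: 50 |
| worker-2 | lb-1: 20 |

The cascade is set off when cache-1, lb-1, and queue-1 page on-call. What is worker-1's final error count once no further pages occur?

Round 1 — cache-1, lb-1, queue-1 page on-call (initial).
  cache-2: +30 → 30 < 60
  db-m: +30+90 → 120 ≥ 60
  lb-2: +40 → 40 < 100
  worker-1: +35 → 35 < 110
Round 2 — db-m pages on-call.
  lb-2: +80 → 120 ≥ 100
  worker-2: +50 → 50 < 100
Round 3 — lb-2 pages on-call.
  cache-2: +70 → 100 ≥ 60
Round 4 — cache-2 pages on-call.
  worker-2: +15 → 65 < 100
No further pages.

35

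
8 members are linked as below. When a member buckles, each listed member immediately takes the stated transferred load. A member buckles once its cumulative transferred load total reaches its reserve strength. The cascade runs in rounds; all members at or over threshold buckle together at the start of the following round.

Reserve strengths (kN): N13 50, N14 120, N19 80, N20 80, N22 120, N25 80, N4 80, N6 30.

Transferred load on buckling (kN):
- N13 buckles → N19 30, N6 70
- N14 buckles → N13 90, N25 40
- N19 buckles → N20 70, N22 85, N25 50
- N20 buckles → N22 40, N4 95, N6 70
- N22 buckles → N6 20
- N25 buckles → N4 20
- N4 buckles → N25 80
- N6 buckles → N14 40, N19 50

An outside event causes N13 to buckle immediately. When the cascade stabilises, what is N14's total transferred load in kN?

Round 1 — N13 buckles (initial).
  N19: +30 → 30 < 80
  N6: +70 → 70 ≥ 30
Round 2 — N6 buckles.
  N14: +40 → 40 < 120
  N19: +50 → 80 ≥ 80
Round 3 — N19 buckles.
  N20: +70 → 70 < 80
  N22: +85 → 85 < 120
  N25: +50 → 50 < 80
No further bucklings.

40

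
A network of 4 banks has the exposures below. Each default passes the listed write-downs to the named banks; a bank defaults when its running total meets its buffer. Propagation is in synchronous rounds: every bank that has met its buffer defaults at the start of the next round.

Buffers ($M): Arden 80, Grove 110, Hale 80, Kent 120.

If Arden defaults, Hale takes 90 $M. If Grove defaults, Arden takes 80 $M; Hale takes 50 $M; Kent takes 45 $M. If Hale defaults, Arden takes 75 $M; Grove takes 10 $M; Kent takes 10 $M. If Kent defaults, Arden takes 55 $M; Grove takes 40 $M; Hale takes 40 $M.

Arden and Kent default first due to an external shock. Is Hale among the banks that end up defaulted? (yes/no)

Round 1 — Arden, Kent default (initial).
  Grove: +40 → 40 < 110
  Hale: +90+40 → 130 ≥ 80
Round 2 — Hale defaults.
  Grove: +10 → 50 < 110
No further defaults.

yes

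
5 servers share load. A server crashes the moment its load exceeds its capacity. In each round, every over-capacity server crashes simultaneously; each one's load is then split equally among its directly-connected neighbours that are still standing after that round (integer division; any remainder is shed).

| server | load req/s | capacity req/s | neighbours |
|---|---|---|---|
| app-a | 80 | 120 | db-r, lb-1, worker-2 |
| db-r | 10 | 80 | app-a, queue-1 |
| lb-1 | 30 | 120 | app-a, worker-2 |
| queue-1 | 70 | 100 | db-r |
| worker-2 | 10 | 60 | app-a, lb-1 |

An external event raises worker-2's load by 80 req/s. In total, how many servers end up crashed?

3

Round 1 — worker-2 at 90 > 60. worker-2 crashes.
  worker-2 sheds 90 req/s to app-a, lb-1: 45 each.
    app-a: 80+45 = 125 > 120
    lb-1: 30+45 = 75 ≤ 120
Round 2 — app-a crashes.
  app-a sheds 125 req/s to db-r, lb-1: 62 each (1 lost).
    db-r: 10+62 = 72 ≤ 80
    lb-1: 75+62 = 137 > 120
Round 3 — lb-1 crashes.
  lb-1 sheds 137 req/s: no online neighbours, lost.
No further crashes.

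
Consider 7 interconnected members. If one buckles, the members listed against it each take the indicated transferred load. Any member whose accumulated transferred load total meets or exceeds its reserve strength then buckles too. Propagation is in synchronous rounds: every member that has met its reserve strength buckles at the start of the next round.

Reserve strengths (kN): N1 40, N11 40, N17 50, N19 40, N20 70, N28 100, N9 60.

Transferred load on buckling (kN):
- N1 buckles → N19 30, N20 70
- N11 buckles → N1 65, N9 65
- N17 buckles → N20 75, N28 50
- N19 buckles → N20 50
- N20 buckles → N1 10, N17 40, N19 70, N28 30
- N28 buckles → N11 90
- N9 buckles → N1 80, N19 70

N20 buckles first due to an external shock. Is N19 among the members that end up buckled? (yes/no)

Round 1 — N20 buckles (initial).
  N1: +10 → 10 < 40
  N17: +40 → 40 < 50
  N19: +70 → 70 ≥ 40
  N28: +30 → 30 < 100
Round 2 — N19 buckles.
No further bucklings.

yes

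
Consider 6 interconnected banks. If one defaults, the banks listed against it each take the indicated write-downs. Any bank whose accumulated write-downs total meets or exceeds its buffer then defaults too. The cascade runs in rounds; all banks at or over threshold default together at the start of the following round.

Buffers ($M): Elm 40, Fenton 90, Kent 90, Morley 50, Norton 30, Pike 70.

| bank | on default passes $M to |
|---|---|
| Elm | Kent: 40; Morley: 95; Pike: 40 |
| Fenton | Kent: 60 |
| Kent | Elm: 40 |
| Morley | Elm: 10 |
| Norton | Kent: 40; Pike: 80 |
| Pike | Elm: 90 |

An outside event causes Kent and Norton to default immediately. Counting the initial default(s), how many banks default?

Round 1 — Kent, Norton default (initial).
  Elm: +40 → 40 ≥ 40
  Pike: +80 → 80 ≥ 70
Round 2 — Elm, Pike default.
  Morley: +95 → 95 ≥ 50
Round 3 — Morley defaults.
No further defaults.

5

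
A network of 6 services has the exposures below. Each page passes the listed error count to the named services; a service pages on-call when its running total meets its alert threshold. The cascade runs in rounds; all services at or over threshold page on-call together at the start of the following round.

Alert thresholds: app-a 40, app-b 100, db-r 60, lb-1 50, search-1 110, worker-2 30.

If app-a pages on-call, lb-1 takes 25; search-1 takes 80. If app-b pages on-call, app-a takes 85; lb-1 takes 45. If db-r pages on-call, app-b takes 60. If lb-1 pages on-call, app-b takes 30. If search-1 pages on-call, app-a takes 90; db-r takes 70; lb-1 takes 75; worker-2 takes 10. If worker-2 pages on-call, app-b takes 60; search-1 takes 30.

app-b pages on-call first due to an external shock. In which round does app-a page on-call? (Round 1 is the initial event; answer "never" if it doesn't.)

2

Round 1 — app-b pages on-call (initial).
  app-a: +85 → 85 ≥ 40
  lb-1: +45 → 45 < 50
Round 2 — app-a pages on-call.
  lb-1: +25 → 70 ≥ 50
  search-1: +80 → 80 < 110
Round 3 — lb-1 pages on-call.
No further pages.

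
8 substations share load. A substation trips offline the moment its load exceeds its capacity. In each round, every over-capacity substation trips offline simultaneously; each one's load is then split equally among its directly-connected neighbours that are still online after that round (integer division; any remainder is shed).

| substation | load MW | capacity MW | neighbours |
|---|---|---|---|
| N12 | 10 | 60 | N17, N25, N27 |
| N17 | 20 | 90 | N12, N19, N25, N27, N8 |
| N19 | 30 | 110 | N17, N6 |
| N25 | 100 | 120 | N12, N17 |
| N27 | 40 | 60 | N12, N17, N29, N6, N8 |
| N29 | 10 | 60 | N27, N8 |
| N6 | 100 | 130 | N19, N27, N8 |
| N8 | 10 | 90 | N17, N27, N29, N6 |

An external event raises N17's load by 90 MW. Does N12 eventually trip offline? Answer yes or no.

yes

Round 1 — N17 at 110 > 90. N17 trips offline.
  N17 sheds 110 MW to N12, N19, N25, N27, N8: 22 each.
    N12: 10+22 = 32 ≤ 60
    N19: 30+22 = 52 ≤ 110
    N25: 100+22 = 122 > 120
    N27: 40+22 = 62 > 60
    N8: 10+22 = 32 ≤ 90
Round 2 — N25, N27 trip offline.
  N25 sheds 122 MW to N12: 122 each.
    N12: 32+122 = 154 > 60
  N27 sheds 62 MW to N12, N29, N6, N8: 15 each (2 lost).
    N12: 154+15 = 169 > 60
    N29: 10+15 = 25 ≤ 60
    N6: 100+15 = 115 ≤ 130
    N8: 32+15 = 47 ≤ 90
Round 3 — N12 trips offline.
  N12 sheds 169 MW: no online neighbours, lost.
No further trips.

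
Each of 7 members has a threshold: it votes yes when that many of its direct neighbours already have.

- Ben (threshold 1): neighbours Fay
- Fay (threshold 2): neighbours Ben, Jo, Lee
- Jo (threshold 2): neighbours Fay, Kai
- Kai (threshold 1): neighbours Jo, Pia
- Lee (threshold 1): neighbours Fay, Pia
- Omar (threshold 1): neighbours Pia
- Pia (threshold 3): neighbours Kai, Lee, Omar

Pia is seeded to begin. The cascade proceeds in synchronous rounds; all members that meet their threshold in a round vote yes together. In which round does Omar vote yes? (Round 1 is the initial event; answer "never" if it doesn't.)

2

Round 1 — Pia votes yes (initial).
Round 2 — checking thresholds:
  Kai: 1 of 2 neighbours ≥ 1, votes yes.
  Lee: 1 of 2 neighbours ≥ 1, votes yes.
  Omar: 1 of 1 neighbours ≥ 1, votes yes.
Round 3 — no new yes votes; cascade stops.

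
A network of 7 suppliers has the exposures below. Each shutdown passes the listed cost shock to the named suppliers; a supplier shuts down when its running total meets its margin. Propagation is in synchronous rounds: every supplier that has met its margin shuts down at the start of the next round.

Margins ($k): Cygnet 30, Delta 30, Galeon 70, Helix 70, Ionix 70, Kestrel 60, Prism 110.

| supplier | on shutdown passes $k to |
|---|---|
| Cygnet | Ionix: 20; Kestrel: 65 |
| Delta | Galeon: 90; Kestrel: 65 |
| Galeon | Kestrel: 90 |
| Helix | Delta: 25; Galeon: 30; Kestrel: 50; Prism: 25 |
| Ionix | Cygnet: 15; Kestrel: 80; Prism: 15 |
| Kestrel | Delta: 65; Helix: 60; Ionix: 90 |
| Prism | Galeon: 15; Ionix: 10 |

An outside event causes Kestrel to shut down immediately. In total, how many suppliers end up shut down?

4

Round 1 — Kestrel shuts down (initial).
  Delta: +65 → 65 ≥ 30
  Helix: +60 → 60 < 70
  Ionix: +90 → 90 ≥ 70
Round 2 — Delta, Ionix shut down.
  Cygnet: +15 → 15 < 30
  Galeon: +90 → 90 ≥ 70
  Prism: +15 → 15 < 110
Round 3 — Galeon shuts down.
No further shutdowns.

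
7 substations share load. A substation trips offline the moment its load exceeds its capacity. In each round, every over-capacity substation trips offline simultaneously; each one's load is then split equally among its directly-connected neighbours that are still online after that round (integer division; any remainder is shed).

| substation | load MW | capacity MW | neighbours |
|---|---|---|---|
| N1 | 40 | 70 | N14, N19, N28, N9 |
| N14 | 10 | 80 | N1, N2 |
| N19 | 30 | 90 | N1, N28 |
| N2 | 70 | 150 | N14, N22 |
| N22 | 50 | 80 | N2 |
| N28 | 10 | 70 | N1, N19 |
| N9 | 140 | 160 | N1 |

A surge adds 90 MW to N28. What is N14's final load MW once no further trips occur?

40

Round 1 — N28 at 100 > 70. N28 trips offline.
  N28 sheds 100 MW to N1, N19: 50 each.
    N1: 40+50 = 90 > 70
    N19: 30+50 = 80 ≤ 90
Round 2 — N1 trips offline.
  N1 sheds 90 MW to N14, N19, N9: 30 each.
    N14: 10+30 = 40 ≤ 80
    N19: 80+30 = 110 > 90
    N9: 140+30 = 170 > 160
Round 3 — N19, N9 trip offline.
  N19 sheds 110 MW: no online neighbours, lost.
  N9 sheds 170 MW: no online neighbours, lost.
No further trips.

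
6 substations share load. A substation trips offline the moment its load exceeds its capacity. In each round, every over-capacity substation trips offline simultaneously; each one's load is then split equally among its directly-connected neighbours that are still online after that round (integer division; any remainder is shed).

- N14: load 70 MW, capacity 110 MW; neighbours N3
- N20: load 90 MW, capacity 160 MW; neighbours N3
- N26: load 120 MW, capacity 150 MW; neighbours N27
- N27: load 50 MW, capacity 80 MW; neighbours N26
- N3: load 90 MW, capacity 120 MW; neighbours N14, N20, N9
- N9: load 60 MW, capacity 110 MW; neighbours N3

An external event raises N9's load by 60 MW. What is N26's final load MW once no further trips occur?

120

Round 1 — N9 at 120 > 110. N9 trips offline.
  N9 sheds 120 MW to N3: 120 each.
    N3: 90+120 = 210 > 120
Round 2 — N3 trips offline.
  N3 sheds 210 MW to N14, N20: 105 each.
    N14: 70+105 = 175 > 110
    N20: 90+105 = 195 > 160
Round 3 — N14, N20 trip offline.
  N14 sheds 175 MW: no online neighbours, lost.
  N20 sheds 195 MW: no online neighbours, lost.
No further trips.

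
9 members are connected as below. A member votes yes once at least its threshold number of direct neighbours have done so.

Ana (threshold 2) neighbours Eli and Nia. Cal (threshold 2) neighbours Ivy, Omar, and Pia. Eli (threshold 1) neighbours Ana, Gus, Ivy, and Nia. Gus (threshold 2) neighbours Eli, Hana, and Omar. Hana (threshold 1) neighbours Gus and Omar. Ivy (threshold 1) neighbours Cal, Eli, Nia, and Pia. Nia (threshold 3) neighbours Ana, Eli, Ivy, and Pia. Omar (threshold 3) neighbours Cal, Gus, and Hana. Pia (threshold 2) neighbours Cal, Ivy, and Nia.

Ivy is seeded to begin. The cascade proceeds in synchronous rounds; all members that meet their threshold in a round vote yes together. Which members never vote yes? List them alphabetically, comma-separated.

Ana, Cal, Gus, Hana, Nia, Omar, Pia

Round 1 — Ivy votes yes (initial).
Round 2 — checking thresholds:
  Cal: 1 of 3 neighbours < 2, holds.
  Eli: 1 of 4 neighbours ≥ 1, votes yes.
  Nia: 1 of 4 neighbours < 3, holds.
  Pia: 1 of 3 neighbours < 2, holds.
Round 3 — no new yes votes; cascade stops.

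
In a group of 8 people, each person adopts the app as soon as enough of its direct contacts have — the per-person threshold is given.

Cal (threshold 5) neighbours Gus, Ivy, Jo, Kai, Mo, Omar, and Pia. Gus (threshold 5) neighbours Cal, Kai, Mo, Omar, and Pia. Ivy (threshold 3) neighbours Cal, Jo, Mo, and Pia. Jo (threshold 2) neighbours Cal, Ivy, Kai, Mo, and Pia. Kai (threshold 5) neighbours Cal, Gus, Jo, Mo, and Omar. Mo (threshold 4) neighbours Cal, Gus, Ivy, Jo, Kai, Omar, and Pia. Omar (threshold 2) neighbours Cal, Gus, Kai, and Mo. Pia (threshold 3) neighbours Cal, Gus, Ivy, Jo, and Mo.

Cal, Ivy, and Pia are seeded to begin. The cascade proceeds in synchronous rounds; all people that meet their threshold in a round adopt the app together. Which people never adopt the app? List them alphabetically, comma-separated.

Round 1 — Cal, Ivy, Pia adopt the app (initial).
Round 2 — checking thresholds:
  Gus: 2 of 5 neighbours < 5, not yet.
  Jo: 3 of 5 neighbours ≥ 2, adopts the app.
  Kai: 1 of 5 neighbours < 5, not yet.
  Mo: 3 of 7 neighbours < 4, not yet.
  Omar: 1 of 4 neighbours < 2, not yet.
Round 3 — checking thresholds:
  Gus: 2 of 5 neighbours < 5, not yet.
  Kai: 2 of 5 neighbours < 5, not yet.
  Mo: 4 of 7 neighbours ≥ 4, adopts the app.
  Omar: 1 of 4 neighbours < 2, not yet.
Round 4 — checking thresholds:
  Gus: 3 of 5 neighbours < 5, not yet.
  Kai: 3 of 5 neighbours < 5, not yet.
  Omar: 2 of 4 neighbours ≥ 2, adopts the app.
Round 5 — no new adoptions; cascade stops.

Gus, Kai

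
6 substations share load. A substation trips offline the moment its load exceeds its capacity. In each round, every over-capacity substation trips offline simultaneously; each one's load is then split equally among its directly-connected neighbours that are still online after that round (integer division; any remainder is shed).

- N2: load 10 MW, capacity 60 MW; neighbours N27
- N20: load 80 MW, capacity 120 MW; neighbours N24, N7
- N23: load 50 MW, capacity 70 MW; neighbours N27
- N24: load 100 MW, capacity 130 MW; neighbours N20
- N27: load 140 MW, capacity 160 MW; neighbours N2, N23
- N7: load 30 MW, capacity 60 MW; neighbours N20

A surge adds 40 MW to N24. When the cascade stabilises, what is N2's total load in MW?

10

Round 1 — N24 at 140 > 130. N24 trips offline.
  N24 sheds 140 MW to N20: 140 each.
    N20: 80+140 = 220 > 120
Round 2 — N20 trips offline.
  N20 sheds 220 MW to N7: 220 each.
    N7: 30+220 = 250 > 60
Round 3 — N7 trips offline.
  N7 sheds 250 MW: no online neighbours, lost.
No further trips.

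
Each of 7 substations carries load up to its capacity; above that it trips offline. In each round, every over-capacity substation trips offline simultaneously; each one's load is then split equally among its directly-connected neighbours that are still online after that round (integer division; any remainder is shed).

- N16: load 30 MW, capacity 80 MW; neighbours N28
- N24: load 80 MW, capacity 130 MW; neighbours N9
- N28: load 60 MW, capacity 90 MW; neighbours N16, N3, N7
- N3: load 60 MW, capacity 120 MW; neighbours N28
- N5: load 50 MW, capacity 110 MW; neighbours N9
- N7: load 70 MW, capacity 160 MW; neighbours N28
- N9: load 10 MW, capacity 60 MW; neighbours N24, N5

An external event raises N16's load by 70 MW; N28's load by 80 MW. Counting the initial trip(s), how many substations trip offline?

Round 1 — N16 at 100 > 80; N28 at 140 > 90. N16, N28 trip offline.
  N16 sheds 100 MW: no online neighbours, lost.
  N28 sheds 140 MW to N3, N7: 70 each.
    N3: 60+70 = 130 > 120
    N7: 70+70 = 140 ≤ 160
Round 2 — N3 trips offline.
  N3 sheds 130 MW: no online neighbours, lost.
No further trips.

3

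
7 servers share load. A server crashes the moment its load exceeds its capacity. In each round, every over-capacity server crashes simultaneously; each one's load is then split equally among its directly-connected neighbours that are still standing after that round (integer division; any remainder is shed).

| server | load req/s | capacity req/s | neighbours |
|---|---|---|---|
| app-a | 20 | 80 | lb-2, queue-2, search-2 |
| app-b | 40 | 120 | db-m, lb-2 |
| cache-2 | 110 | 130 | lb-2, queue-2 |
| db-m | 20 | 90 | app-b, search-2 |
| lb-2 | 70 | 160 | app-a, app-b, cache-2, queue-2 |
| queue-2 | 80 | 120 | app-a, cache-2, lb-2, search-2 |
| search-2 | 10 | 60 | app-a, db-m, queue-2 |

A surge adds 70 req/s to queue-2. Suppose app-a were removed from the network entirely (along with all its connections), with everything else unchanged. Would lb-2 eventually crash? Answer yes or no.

yes

With app-a removed:
Round 1 — queue-2 at 150 > 120. queue-2 crashes.
  queue-2 sheds 150 req/s to cache-2, lb-2, search-2: 50 each.
    cache-2: 110+50 = 160 > 130
    lb-2: 70+50 = 120 ≤ 160
    search-2: 10+50 = 60 ≤ 60
Round 2 — cache-2 crashes.
  cache-2 sheds 160 req/s to lb-2: 160 each.
    lb-2: 120+160 = 280 > 160
Round 3 — lb-2 crashes.
  lb-2 sheds 280 req/s to app-b: 280 each.
    app-b: 40+280 = 320 > 120
Round 4 — app-b crashes.
  app-b sheds 320 req/s to db-m: 320 each.
    db-m: 20+320 = 340 > 90
Round 5 — db-m crashes.
  db-m sheds 340 req/s to search-2: 340 each.
    search-2: 60+340 = 400 > 60
Round 6 — search-2 crashes.
  search-2 sheds 400 req/s: no online neighbours, lost.
No further crashes.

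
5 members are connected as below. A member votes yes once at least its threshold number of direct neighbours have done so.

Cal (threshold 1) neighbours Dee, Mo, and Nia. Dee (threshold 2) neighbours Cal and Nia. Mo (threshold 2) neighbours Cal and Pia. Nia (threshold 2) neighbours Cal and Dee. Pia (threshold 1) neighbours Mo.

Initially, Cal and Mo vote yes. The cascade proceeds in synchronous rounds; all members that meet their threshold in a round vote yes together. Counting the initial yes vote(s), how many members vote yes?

3

Round 1 — Cal, Mo vote yes (initial).
Round 2 — checking thresholds:
  Dee: 1 of 2 neighbours < 2, not yet.
  Nia: 1 of 2 neighbours < 2, not yet.
  Pia: 1 of 1 neighbours ≥ 1, votes yes.
Round 3 — no new yes votes; cascade stops.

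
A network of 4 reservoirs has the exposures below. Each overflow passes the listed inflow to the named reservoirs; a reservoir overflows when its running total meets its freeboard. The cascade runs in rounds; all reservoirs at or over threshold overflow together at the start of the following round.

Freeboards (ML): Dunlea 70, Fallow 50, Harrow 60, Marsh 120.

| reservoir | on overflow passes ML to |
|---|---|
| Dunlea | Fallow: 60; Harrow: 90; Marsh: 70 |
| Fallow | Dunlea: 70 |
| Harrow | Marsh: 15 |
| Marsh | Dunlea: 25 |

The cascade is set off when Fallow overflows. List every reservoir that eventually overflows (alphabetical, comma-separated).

Dunlea, Fallow, Harrow

Round 1 — Fallow overflows (initial).
  Dunlea: +70 → 70 ≥ 70
Round 2 — Dunlea overflows.
  Harrow: +90 → 90 ≥ 60
  Marsh: +70 → 70 < 120
Round 3 — Harrow overflows.
  Marsh: +15 → 85 < 120
No further overflows.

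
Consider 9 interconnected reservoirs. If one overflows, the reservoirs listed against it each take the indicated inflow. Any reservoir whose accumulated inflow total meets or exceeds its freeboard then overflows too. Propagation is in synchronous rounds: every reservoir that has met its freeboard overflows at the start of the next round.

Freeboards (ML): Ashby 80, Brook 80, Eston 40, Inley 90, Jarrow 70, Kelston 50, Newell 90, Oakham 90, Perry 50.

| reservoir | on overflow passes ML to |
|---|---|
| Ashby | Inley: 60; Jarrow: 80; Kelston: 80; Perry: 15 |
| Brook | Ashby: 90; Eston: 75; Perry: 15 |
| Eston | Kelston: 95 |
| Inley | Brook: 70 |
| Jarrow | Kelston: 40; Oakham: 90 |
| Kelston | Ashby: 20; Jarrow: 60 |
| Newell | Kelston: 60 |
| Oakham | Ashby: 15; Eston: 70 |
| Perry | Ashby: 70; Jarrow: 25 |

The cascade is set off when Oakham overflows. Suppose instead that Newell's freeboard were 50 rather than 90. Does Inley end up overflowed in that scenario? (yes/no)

no

With Newell's freeboard at 50:
Round 1 — Oakham overflows (initial).
  Ashby: +15 → 15 < 80
  Eston: +70 → 70 ≥ 40
Round 2 — Eston overflows.
  Kelston: +95 → 95 ≥ 50
Round 3 — Kelston overflows.
  Ashby: +20 → 35 < 80
  Jarrow: +60 → 60 < 70
No further overflows.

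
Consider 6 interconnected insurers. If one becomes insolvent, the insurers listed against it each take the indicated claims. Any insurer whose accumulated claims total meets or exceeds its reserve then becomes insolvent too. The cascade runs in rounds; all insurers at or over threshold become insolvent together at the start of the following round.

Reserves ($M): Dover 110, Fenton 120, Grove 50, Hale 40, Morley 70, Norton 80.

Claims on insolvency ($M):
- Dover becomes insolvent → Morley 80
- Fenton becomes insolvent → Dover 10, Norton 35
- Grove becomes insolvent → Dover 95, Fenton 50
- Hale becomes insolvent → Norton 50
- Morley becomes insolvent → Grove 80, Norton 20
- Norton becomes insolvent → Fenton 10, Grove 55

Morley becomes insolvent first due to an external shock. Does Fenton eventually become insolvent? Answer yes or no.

no

Round 1 — Morley becomes insolvent (initial).
  Grove: +80 → 80 ≥ 50
  Norton: +20 → 20 < 80
Round 2 — Grove becomes insolvent.
  Dover: +95 → 95 < 110
  Fenton: +50 → 50 < 120
No further insolvencies.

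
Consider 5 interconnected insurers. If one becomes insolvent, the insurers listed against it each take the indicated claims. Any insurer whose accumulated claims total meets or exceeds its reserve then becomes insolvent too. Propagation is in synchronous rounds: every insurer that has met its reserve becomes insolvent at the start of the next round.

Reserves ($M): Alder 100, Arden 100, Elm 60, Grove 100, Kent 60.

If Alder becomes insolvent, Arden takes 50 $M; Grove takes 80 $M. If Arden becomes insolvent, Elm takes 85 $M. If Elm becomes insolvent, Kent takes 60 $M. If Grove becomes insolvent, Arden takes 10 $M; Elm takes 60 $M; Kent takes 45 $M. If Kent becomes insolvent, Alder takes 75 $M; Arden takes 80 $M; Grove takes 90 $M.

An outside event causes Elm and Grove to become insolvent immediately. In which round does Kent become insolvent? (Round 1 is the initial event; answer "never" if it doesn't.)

Round 1 — Elm, Grove become insolvent (initial).
  Arden: +10 → 10 < 100
  Kent: +60+45 → 105 ≥ 60
Round 2 — Kent becomes insolvent.
  Alder: +75 → 75 < 100
  Arden: +80 → 90 < 100
No further insolvencies.

2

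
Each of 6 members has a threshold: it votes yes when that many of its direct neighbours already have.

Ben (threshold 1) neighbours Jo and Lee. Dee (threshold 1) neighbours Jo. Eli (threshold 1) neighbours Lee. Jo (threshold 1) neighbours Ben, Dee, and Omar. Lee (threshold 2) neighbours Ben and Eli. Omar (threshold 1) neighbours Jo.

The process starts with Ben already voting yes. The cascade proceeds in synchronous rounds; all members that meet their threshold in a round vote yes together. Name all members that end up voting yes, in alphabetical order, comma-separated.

Round 1 — Ben votes yes (initial).
Round 2 — checking thresholds:
  Jo: 1 of 3 neighbours ≥ 1, votes yes.
  Lee: 1 of 2 neighbours < 2, below threshold.
Round 3 — checking thresholds:
  Dee: 1 of 1 neighbours ≥ 1, votes yes.
  Lee: 1 of 2 neighbours < 2, below threshold.
  Omar: 1 of 1 neighbours ≥ 1, votes yes.
Round 4 — no new yes votes; cascade stops.

Ben, Dee, Jo, Omar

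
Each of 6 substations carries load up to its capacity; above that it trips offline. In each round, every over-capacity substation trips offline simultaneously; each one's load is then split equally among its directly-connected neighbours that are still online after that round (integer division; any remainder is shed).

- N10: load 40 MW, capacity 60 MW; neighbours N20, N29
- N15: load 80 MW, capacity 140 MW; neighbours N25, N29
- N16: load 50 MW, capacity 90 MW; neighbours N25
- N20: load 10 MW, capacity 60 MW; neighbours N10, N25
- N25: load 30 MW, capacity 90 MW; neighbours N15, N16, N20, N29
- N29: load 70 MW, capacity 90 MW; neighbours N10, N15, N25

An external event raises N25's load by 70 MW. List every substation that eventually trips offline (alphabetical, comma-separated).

N10, N15, N20, N25, N29

Round 1 — N25 at 100 > 90. N25 trips offline.
  N25 sheds 100 MW to N15, N16, N20, N29: 25 each.
    N15: 80+25 = 105 ≤ 140
    N16: 50+25 = 75 ≤ 90
    N20: 10+25 = 35 ≤ 60
    N29: 70+25 = 95 > 90
Round 2 — N29 trips offline.
  N29 sheds 95 MW to N10, N15: 47 each (1 lost).
    N10: 40+47 = 87 > 60
    N15: 105+47 = 152 > 140
Round 3 — N10, N15 trip offline.
  N10 sheds 87 MW to N20: 87 each.
    N20: 35+87 = 122 > 60
  N15 sheds 152 MW: no online neighbours, lost.
Round 4 — N20 trips offline.
  N20 sheds 122 MW: no online neighbours, lost.
No further trips.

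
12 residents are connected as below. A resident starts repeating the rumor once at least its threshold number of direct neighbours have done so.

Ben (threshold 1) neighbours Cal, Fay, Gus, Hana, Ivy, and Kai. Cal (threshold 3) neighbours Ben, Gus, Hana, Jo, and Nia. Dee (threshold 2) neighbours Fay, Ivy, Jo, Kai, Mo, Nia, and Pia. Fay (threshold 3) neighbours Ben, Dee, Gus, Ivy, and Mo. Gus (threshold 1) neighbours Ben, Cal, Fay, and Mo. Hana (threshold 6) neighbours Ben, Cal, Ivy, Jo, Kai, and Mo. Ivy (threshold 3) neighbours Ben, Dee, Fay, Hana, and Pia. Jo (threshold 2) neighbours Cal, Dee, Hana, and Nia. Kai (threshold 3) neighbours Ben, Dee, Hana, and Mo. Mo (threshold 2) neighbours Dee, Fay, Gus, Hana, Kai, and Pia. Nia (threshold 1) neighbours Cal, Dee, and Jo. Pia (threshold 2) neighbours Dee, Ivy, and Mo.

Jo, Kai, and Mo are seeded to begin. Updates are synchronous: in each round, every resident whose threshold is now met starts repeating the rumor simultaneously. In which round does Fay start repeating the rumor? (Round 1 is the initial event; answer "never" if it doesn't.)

3

Round 1 — Jo, Kai, Mo start repeating the rumor (initial).
Round 2 — checking thresholds:
  Ben: 1 of 6 neighbours ≥ 1, starts repeating the rumor.
  Cal: 1 of 5 neighbours < 3, holds.
  Dee: 3 of 7 neighbours ≥ 2, starts repeating the rumor.
  Fay: 1 of 5 neighbours < 3, holds.
  Gus: 1 of 4 neighbours ≥ 1, starts repeating the rumor.
  Hana: 3 of 6 neighbours < 6, holds.
  Nia: 1 of 3 neighbours ≥ 1, starts repeating the rumor.
  Pia: 1 of 3 neighbours < 2, holds.
Round 3 — checking thresholds:
  Cal: 4 of 5 neighbours ≥ 3, starts repeating the rumor.
  Fay: 4 of 5 neighbours ≥ 3, starts repeating the rumor.
  Hana: 4 of 6 neighbours < 6, holds.
  Ivy: 2 of 5 neighbours < 3, holds.
  Pia: 2 of 3 neighbours ≥ 2, starts repeating the rumor.
Round 4 — checking thresholds:
  Hana: 5 of 6 neighbours < 6, holds.
  Ivy: 4 of 5 neighbours ≥ 3, starts repeating the rumor.
Round 5 — checking thresholds:
  Hana: 6 of 6 neighbours ≥ 6, starts repeating the rumor.
Round 6 — no new spreads; cascade stops.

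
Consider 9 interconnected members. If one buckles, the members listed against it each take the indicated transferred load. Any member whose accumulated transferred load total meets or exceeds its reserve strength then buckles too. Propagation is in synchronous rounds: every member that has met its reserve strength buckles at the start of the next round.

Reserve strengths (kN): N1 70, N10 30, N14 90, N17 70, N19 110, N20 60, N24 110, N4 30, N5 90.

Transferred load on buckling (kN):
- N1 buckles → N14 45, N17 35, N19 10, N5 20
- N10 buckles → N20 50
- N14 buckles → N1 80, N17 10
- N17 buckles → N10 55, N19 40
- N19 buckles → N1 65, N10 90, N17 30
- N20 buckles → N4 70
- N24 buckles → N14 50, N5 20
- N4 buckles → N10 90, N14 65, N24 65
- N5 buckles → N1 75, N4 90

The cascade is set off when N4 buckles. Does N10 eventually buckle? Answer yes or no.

yes

Round 1 — N4 buckles (initial).
  N10: +90 → 90 ≥ 30
  N14: +65 → 65 < 90
  N24: +65 → 65 < 110
Round 2 — N10 buckles.
  N20: +50 → 50 < 60
No further bucklings.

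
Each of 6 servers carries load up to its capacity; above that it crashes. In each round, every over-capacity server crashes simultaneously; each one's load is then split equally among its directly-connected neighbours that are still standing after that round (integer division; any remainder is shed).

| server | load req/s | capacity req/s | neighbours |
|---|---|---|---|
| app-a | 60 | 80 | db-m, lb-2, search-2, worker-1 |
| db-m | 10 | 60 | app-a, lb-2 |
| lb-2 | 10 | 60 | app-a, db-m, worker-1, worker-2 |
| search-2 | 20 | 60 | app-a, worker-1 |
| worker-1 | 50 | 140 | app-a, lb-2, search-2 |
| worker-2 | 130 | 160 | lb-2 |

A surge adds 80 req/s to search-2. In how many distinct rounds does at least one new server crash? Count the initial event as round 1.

Round 1 — search-2 at 100 > 60. search-2 crashes.
  search-2 sheds 100 req/s to app-a, worker-1: 50 each.
    app-a: 60+50 = 110 > 80
    worker-1: 50+50 = 100 ≤ 140
Round 2 — app-a crashes.
  app-a sheds 110 req/s to db-m, lb-2, worker-1: 36 each (2 lost).
    db-m: 10+36 = 46 ≤ 60
    lb-2: 10+36 = 46 ≤ 60
    worker-1: 100+36 = 136 ≤ 140
No further crashes.

2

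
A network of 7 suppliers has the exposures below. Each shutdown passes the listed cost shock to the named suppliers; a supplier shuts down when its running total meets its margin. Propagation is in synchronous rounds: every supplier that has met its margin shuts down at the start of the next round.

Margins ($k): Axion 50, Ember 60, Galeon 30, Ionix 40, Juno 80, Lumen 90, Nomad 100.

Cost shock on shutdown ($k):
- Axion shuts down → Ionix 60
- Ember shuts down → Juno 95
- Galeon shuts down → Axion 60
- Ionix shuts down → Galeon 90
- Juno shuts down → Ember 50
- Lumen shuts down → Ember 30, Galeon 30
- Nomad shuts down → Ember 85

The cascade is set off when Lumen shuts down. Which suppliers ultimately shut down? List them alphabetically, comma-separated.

Axion, Galeon, Ionix, Lumen

Round 1 — Lumen shuts down (initial).
  Ember: +30 → 30 < 60
  Galeon: +30 → 30 ≥ 30
Round 2 — Galeon shuts down.
  Axion: +60 → 60 ≥ 50
Round 3 — Axion shuts down.
  Ionix: +60 → 60 ≥ 40
Round 4 — Ionix shuts down.
No further shutdowns.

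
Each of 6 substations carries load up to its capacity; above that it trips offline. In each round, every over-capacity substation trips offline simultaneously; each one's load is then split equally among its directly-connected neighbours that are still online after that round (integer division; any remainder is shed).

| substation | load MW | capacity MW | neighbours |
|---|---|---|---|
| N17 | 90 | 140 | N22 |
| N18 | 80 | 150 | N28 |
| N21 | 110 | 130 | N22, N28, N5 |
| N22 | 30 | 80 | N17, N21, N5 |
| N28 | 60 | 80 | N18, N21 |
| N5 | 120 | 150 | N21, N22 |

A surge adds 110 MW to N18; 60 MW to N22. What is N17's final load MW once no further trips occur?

120

Round 1 — N18 at 190 > 150; N22 at 90 > 80. N18, N22 trip offline.
  N18 sheds 190 MW to N28: 190 each.
    N28: 60+190 = 250 > 80
  N22 sheds 90 MW to N17, N21, N5: 30 each.
    N17: 90+30 = 120 ≤ 140
    N21: 110+30 = 140 > 130
    N5: 120+30 = 150 ≤ 150
Round 2 — N21, N28 trip offline.
  N21 sheds 140 MW to N5: 140 each.
    N5: 150+140 = 290 > 150
  N28 sheds 250 MW: no online neighbours, lost.
Round 3 — N5 trips offline.
  N5 sheds 290 MW: no online neighbours, lost.
No further trips.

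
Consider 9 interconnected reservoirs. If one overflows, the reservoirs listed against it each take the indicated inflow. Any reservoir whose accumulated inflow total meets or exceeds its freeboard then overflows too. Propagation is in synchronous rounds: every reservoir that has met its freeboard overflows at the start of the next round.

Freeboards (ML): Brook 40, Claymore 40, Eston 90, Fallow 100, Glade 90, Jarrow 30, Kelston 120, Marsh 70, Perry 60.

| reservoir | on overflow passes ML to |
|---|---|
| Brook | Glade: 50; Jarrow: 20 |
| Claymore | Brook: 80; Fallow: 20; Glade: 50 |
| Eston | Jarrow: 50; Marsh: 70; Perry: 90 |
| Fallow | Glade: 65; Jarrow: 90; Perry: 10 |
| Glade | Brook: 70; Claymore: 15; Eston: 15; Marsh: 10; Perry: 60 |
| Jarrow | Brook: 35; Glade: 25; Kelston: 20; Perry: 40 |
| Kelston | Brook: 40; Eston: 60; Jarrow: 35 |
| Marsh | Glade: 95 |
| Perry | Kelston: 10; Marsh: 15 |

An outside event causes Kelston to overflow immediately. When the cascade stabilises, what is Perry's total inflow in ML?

40

Round 1 — Kelston overflows (initial).
  Brook: +40 → 40 ≥ 40
  Eston: +60 → 60 < 90
  Jarrow: +35 → 35 ≥ 30
Round 2 — Brook, Jarrow overflow.
  Glade: +50+25 → 75 < 90
  Perry: +40 → 40 < 60
No further overflows.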